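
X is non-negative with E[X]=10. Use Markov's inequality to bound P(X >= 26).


Markov: P(X >= a) <= E[X]/a
P(X >= 26) <= 10/26 = 5/13

5/13


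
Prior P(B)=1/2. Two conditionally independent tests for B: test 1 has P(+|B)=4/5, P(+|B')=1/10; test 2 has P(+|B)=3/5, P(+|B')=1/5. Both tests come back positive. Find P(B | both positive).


After test 1: P(+) = 4/5*1/2 + 1/10*1/2 = 9/20
P(B|+) = (2/5)/(9/20) = 8/9
After test 2 (use post1 as new prior): P(+) = 3/5*8/9 + 1/5*1/9 = 5/9
P(B|+,+) = (8/15)/(5/9) = 24/25

24/25


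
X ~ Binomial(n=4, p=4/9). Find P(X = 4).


P(X=4) = C(4,4) * p^4 * (1-p)^0
= 1 * 256/6561 * 1
= 256/6561

256/6561


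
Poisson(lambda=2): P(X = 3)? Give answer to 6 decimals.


P(X=3) = e^(-2) * 2^3 / 3!
≈ 0.1353352832 * 8 / 6
≈ 0.180447

0.180447


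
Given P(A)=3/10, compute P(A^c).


P(A') = 1 - P(A) = 1 - 3/10 = 7/10

7/10


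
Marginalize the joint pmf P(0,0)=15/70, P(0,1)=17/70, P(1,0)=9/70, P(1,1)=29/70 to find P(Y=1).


P(Y=1) = P(0,1)+P(1,1) = 17/70 + 29/70 = 46/70 = 23/35

23/35


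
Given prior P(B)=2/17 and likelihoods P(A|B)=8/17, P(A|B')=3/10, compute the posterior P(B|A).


P(A) = P(A|B)P(B) + P(A|B')P(B') = 8/17*2/17 + 3/10*15/17 = 185/578
P(B|A) = P(A|B)P(B)/P(A) = (16/289)/(185/578) = 32/185

32/185


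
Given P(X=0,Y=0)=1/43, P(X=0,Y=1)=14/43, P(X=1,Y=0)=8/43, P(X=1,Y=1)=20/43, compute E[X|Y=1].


P(Y=1) = 34/43
E[X|Y=1] = (0*14 + 1*20)/34 = 20/34 = 10/17

10/17


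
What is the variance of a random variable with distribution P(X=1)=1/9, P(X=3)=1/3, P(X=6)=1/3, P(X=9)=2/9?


E[X] = 46/9, E[X^2] = 298/9
Var(X) = E[X^2] - (E[X])^2 = 298/9 - (46/9)^2 = 566/81

566/81


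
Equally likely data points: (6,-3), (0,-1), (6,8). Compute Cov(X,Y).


E[X]=4, E[Y]=4/3, E[XY]=10
Cov(X,Y) = E[XY] - E[X]E[Y] = 10 - 4*4/3 = 14/3

14/3


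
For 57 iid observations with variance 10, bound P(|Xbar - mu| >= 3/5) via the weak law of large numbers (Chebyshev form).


Var(Xbar) = Var(X)/n = 10/57
Chebyshev: P(|Xbar-mu| >= 3/5) <= Var(Xbar)/(3/5)^2 = (10/57)/(9/25) = 250/513

250/513


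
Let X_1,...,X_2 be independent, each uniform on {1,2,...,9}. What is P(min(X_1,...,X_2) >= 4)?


P(min >= 4) = P(all X_i >= 4) = (P(X_1 >= 4))^2
= (6/9)^2 = (2/3)^2 = 4/9

4/9


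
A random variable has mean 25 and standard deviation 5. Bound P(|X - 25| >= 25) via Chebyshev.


k = 25/5 = 5
Chebyshev: P(|X-mu| >= k*sigma) <= 1/k^2 = 1/5^2 = 1/25

1/25


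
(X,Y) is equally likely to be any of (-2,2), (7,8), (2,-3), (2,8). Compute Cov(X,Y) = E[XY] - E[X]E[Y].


E[X]=9/4, E[Y]=15/4, E[XY]=31/2
Cov(X,Y) = E[XY] - E[X]E[Y] = 31/2 - 9/4*15/4 = 113/16

113/16


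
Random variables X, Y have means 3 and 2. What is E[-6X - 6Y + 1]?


E[-6X - 6Y + 1] = -6*E[X] - 6*E[Y] + 1
= (-6)*(3) + (-6)*(2) + (1)
= -18 - 12 + 1 = -29

-29


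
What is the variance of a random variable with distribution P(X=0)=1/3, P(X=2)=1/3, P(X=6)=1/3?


E[X] = 8/3, E[X^2] = 40/3
Var(X) = E[X^2] - (E[X])^2 = 40/3 - (8/3)^2 = 56/9

56/9


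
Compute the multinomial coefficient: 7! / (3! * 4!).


7! = 5040
Denominator: 3!=6 * 4!=24
Coefficient = 5040 / 144 = 35

35


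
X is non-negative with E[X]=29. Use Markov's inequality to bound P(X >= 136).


Markov: P(X >= a) <= E[X]/a
P(X >= 136) <= 29/136

29/136


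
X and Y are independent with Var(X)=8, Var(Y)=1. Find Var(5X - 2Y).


Independence => Cov(X,Y)=0
Var(5X - 2Y) = 5^2*Var(X) + (-2)^2*Var(Y)
= 25*8 + 4*1 = 204

204


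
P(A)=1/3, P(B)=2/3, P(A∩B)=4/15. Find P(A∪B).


P(A∪B) = P(A) + P(B) - P(A∩B)
= 1/3 + 2/3 - 4/15 = 11/15

11/15


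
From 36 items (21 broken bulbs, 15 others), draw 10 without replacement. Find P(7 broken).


P(X=7) = C(21,7)*C(15,3) / C(36,10)
= 116280*455 / 254186856
= 52907400/254186856 = 6175/29667

6175/29667


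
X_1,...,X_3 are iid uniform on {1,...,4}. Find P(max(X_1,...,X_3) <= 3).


P(max <= 3) = P(all X_i <= 3) = (P(X_1 <= 3))^3
= (3/4)^3 = 27/64

27/64


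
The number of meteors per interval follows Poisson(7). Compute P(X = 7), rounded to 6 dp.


P(X=7) = e^(-7) * 7^7 / 7!
≈ 0.0009118819656 * 823543 / 5040
≈ 0.149003

0.149003


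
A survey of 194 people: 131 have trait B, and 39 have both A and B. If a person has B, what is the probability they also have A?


P(A|B) = P(A∩B)/P(B) = (39/194)/(131/194) = 39/131

39/131


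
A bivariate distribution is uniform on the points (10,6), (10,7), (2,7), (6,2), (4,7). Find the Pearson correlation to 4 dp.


Cov(X,Y) = -0.3200, Var(X) = 10.2400, Var(Y) = 3.7600
rho = Cov/(sqrt(VarX)*sqrt(VarY)) = -0.0516

-0.0516


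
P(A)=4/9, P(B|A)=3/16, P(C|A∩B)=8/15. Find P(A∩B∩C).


P(A∩B∩C) = P(A) * P(B|A) * P(C|A∩B)
= 4/9 * 3/16 * 8/15
= 1/12 * 8/15 = 2/45

2/45


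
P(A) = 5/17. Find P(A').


P(A') = 1 - P(A) = 1 - 5/17 = 12/17

12/17


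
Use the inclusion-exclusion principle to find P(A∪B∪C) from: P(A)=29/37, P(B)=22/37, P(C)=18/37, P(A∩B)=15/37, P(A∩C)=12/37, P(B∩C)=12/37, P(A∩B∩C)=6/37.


P(A∪B∪C) = P(A)+P(B)+P(C) - P(AB)-P(AC)-P(BC) + P(ABC)
= 29/37+22/37+18/37 - 15/37-12/37-12/37 + 6/37
= 36/37

36/37


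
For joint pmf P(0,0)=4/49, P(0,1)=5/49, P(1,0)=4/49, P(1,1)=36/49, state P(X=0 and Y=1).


Read from table: P(X=0, Y=1) = 5/49

5/49


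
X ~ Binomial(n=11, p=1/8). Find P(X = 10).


P(X=10) = C(11,10) * p^10 * (1-p)^1
= 11 * 1/1073741824 * 7/8
= 77/8589934592

77/8589934592


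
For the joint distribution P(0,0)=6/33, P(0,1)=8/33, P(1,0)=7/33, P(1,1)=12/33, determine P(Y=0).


P(Y=0) = P(0,0)+P(1,0) = 6/33 + 7/33 = 13/33

13/33


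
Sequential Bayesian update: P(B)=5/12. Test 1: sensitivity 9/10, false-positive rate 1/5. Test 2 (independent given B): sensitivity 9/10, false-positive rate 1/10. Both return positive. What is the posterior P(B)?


After test 1: P(+) = 9/10*5/12 + 1/5*7/12 = 59/120
P(B|+) = (3/8)/(59/120) = 45/59
After test 2 (use post1 as new prior): P(+) = 9/10*45/59 + 1/10*14/59 = 419/590
P(B|+,+) = (81/118)/(419/590) = 405/419

405/419


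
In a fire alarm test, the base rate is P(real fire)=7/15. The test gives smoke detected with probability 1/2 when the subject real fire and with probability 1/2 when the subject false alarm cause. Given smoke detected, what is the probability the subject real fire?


P(A) = P(A|B)P(B) + P(A|B')P(B') = 1/2*7/15 + 1/2*8/15 = 1/2
P(B|A) = P(A|B)P(B)/P(A) = (7/30)/(1/2) = 7/15

7/15


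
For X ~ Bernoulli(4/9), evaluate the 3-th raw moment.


For Bernoulli: X in {0,1}
E[X^3] = 0^3*(1-4/9) + 1^3*4/9 = 4/9

4/9


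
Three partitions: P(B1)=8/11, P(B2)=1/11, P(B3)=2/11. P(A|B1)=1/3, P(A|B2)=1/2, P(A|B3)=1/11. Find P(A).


P(A) = P(A|B1)P(B1) + P(A|B2)P(B2) + P(A|B3)P(B3)
= 1/3*8/11 + 1/2*1/11 + 1/11*2/11
= 8/33 + 1/22 + 2/121 = 221/726

221/726


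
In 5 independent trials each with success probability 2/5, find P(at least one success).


P(at least one) = 1 - P(none)
P(none) = (1 - 2/5)^5 = (3/5)^5 = 243/3125
P(at least one) = 1 - 243/3125 = 2882/3125

2882/3125


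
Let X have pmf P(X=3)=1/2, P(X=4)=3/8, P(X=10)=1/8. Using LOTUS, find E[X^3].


E[X^3] = sum(g(x)*P(x))
= 27*1/2 + 64*3/8 + 1000*1/8
= 325/2

325/2


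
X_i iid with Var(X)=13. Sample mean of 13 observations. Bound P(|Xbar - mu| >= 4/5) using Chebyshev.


Var(Xbar) = Var(X)/n = 13/13
Chebyshev: P(|Xbar-mu| >= 4/5) <= Var(Xbar)/(4/5)^2 = 1/(16/25) = 25/16
Bound exceeds 1, so trivial bound: 1

1


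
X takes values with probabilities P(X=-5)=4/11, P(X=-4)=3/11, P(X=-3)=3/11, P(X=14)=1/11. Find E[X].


E[X] = sum(x * P(x))
= -5*4/11 - 4*3/11 - 3*3/11 + 14*1/11
= -27/11

-27/11


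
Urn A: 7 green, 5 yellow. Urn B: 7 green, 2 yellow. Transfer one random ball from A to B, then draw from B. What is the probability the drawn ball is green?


P(transfer green) = 7/12; P(transfer yellow) = 5/12
If green transferred: Urn II has 8 green of 10, so P(green|green moved) = 4/5
If yellow transferred: Urn II has 7 green of 10, so P(green|yellow moved) = 7/10
By total probability: P(green) = 7/12*4/5 + 5/12*7/10 = 91/120

91/120


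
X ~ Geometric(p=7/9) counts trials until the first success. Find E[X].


For geometric (trials until first success), E[X] = 1/p = 1/(7/9) = 9/7

9/7


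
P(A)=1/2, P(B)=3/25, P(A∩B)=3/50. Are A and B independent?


P(A)*P(B) = 1/2*3/25 = 3/50
P(A∩B) = 3/50, which equals P(A)P(B), so independent

Yes, A and B are independent


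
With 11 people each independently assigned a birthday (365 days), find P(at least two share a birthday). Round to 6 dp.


P(all different) = prod((365-i)/365 for i=0..10) = 0.858859
P(at least one match) = 1 - 0.858859 = 0.141141

0.141141


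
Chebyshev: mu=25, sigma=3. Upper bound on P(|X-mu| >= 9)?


k = 9/3 = 3
Chebyshev: P(|X-mu| >= k*sigma) <= 1/k^2 = 1/3^2 = 1/9

1/9


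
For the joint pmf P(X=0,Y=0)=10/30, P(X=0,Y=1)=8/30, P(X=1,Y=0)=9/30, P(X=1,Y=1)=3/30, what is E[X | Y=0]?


P(Y=0) = 19/30
E[X|Y=0] = (0*10 + 1*9)/19 = 9/19

9/19


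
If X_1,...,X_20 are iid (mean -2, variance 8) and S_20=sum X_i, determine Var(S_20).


By independence, Var(S_n) = n*Var(X_1) = 20*8 = 160

160


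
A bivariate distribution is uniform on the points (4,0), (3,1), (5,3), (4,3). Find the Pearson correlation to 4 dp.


Cov(X,Y) = 0.5000, Var(X) = 0.5000, Var(Y) = 1.6875
rho = Cov/(sqrt(VarX)*sqrt(VarY)) = 0.5443

0.5443


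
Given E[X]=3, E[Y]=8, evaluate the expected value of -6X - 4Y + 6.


E[-6X - 4Y + 6] = -6*E[X] - 4*E[Y] + 6
= (-6)*(3) + (-4)*(8) + (6)
= -18 - 32 + 6 = -44

-44


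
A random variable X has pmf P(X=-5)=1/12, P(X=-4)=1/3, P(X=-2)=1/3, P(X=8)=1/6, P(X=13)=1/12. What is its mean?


E[X] = sum(x * P(x))
= -5*1/12 - 4*1/3 - 2*1/3 + 8*1/6 + 13*1/12
= 0

0


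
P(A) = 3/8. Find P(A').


P(A') = 1 - P(A) = 1 - 3/8 = 5/8

5/8


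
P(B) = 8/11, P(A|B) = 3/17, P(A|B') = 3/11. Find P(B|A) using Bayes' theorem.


P(A) = P(A|B)P(B) + P(A|B')P(B') = 3/17*8/11 + 3/11*3/11 = 417/2057
P(B|A) = P(A|B)P(B)/P(A) = (24/187)/(417/2057) = 88/139

88/139


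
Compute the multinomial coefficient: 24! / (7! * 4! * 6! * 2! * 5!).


24! = 620448401733239439360000
Denominator: 7!=5040 * 4!=24 * 6!=720 * 2!=2 * 5!=120
Coefficient = 620448401733239439360000 / 20901888000 = 29683844910720

29683844910720


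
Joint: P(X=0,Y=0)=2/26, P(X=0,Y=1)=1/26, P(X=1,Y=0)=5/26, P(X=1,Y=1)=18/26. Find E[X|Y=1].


P(Y=1) = 19/26
E[X|Y=1] = (0*1 + 1*18)/19 = 18/19

18/19


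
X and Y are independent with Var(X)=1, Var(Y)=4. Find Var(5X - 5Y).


Independence => Cov(X,Y)=0
Var(5X - 5Y) = 5^2*Var(X) + (-5)^2*Var(Y)
= 25*1 + 25*4 = 125

125


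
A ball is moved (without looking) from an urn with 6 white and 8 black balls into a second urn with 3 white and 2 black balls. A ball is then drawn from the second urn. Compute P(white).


P(transfer white) = 6/14 = 3/7; P(transfer black) = 4/7
If white transferred: Urn II has 4 white of 6, so P(white|white moved) = 2/3
If black transferred: Urn II has 3 white of 6, so P(white|black moved) = 1/2
By total probability: P(white) = 3/7*2/3 + 4/7*1/2 = 4/7

4/7


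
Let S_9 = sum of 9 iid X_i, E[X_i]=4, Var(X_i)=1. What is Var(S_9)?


By independence, Var(S_n) = n*Var(X_1) = 9*1 = 9

9


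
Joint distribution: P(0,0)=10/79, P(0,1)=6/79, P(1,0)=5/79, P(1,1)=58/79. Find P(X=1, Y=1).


Read from table: P(X=1, Y=1) = 58/79

58/79


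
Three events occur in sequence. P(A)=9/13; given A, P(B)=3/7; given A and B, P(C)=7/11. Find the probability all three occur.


P(A∩B∩C) = P(A) * P(B|A) * P(C|A∩B)
= 9/13 * 3/7 * 7/11
= 27/91 * 7/11 = 27/143

27/143


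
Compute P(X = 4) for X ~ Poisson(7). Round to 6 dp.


P(X=4) = e^(-7) * 7^4 / 4!
≈ 0.0009118819656 * 2401 / 24
≈ 0.091226

0.091226


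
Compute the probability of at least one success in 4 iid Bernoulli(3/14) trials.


P(at least one) = 1 - P(none)
P(none) = (1 - 3/14)^4 = (11/14)^4 = 14641/38416
P(at least one) = 1 - 14641/38416 = 23775/38416

23775/38416


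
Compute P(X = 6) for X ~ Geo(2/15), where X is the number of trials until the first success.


P(X=6) = (1-p)^5 * p = (13/15)^5 * 2/15
= 371293/759375 * 2/15 = 742586/11390625

742586/11390625


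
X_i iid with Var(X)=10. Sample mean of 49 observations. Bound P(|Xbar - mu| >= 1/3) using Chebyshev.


Var(Xbar) = Var(X)/n = 10/49
Chebyshev: P(|Xbar-mu| >= 1/3) <= Var(Xbar)/(1/3)^2 = (10/49)/(1/9) = 90/49
Bound exceeds 1, so trivial bound: 1

1


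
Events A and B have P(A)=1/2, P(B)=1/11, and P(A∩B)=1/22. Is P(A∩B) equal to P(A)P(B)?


P(A)*P(B) = 1/2*1/11 = 1/22
P(A∩B) = 1/22, which equals P(A)P(B), so independent

Yes, A and B are independent


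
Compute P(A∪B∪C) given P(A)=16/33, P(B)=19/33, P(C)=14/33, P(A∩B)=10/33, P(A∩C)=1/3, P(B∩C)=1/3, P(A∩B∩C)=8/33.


P(A∪B∪C) = P(A)+P(B)+P(C) - P(AB)-P(AC)-P(BC) + P(ABC)
= 16/33+19/33+14/33 - 10/33-1/3-1/3 + 8/33
= 25/33

25/33


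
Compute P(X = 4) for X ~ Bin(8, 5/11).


P(X=4) = C(8,4) * p^4 * (1-p)^4
= 70 * 625/14641 * 1296/14641
= 56700000/214358881

56700000/214358881


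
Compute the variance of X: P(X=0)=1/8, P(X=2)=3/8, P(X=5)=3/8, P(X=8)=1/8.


E[X] = 29/8, E[X^2] = 151/8
Var(X) = E[X^2] - (E[X])^2 = 151/8 - (29/8)^2 = 367/64

367/64


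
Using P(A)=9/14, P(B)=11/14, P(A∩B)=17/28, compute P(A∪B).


P(A∪B) = P(A) + P(B) - P(A∩B)
= 9/14 + 11/14 - 17/28 = 23/28

23/28


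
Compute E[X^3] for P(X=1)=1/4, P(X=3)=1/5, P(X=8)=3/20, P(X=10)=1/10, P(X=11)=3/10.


E[X^3] = sum(g(x)*P(x))
= 1*1/4 + 27*1/5 + 512*3/20 + 1000*1/10 + 1331*3/10
= 2327/4

2327/4


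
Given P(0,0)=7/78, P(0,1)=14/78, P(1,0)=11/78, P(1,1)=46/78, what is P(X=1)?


P(X=1) = P(1,0)+P(1,1) = 11/78 + 46/78 = 57/78 = 19/26

19/26


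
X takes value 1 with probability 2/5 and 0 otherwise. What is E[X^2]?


For Bernoulli: X in {0,1}
E[X^2] = 0^2*(1-2/5) + 1^2*2/5 = 2/5

2/5


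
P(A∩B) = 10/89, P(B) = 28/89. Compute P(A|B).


P(A|B) = P(A∩B)/P(B) = (10/89)/(28/89) = 10/28 = 5/14

5/14


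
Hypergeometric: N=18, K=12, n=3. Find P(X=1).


P(X=1) = C(12,1)*C(6,2) / C(18,3)
= 12*15 / 816
= 180/816 = 15/68

15/68


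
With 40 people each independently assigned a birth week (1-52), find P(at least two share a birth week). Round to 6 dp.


P(all different) = prod((52-i)/52 for i=0..39) = 0.000000
P(at least one match) = 1 - 0.000000 = 1.000000

1.000000


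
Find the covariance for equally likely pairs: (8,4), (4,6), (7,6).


E[X]=19/3, E[Y]=16/3, E[XY]=98/3
Cov(X,Y) = E[XY] - E[X]E[Y] = 98/3 - 19/3*16/3 = -10/9

-10/9


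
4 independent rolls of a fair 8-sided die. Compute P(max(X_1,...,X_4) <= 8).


P(max <= 8) = P(all X_i <= 8) = (P(X_1 <= 8))^4
= (8/8)^4 = 1^4 = 1

1


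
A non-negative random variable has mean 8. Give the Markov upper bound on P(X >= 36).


Markov: P(X >= a) <= E[X]/a
P(X >= 36) <= 8/36 = 2/9

2/9


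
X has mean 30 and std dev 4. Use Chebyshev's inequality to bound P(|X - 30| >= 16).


k = 16/4 = 4
Chebyshev: P(|X-mu| >= k*sigma) <= 1/k^2 = 1/4^2 = 1/16

1/16


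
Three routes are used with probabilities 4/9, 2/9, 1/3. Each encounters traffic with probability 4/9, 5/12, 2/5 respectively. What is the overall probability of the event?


P(A) = P(A|B1)P(B1) + P(A|B2)P(B2) + P(A|B3)P(B3)
= 4/9*4/9 + 5/12*2/9 + 2/5*1/3
= 16/81 + 5/54 + 2/15 = 343/810

343/810


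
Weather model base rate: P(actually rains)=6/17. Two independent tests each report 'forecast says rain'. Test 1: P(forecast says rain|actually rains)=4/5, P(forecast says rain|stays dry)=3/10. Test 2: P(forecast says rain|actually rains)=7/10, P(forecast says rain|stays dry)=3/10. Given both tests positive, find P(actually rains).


After test 1: P(+) = 4/5*6/17 + 3/10*11/17 = 81/170
P(B|+) = (24/85)/(81/170) = 16/27
After test 2 (use post1 as new prior): P(+) = 7/10*16/27 + 3/10*11/27 = 29/54
P(B|+,+) = (56/135)/(29/54) = 112/145

112/145


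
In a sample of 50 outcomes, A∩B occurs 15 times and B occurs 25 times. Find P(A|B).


P(A|B) = P(A∩B)/P(B) = (15/50)/(25/50) = 15/25 = 3/5

3/5


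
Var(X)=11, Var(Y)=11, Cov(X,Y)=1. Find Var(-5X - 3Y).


Var(-5X - 3Y) = (-5)^2*Var(X) + (-3)^2*Var(Y) + 2*(-5)*(-3)*Cov(X,Y)
= 25*11 + 9*11 + 30*1
= 275 + 99 + 30 = 404

404


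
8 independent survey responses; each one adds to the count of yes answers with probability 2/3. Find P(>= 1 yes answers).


P(at least one) = 1 - P(none)
P(none) = (1 - 2/3)^8 = (1/3)^8 = 1/6561
P(at least one) = 1 - 1/6561 = 6560/6561

6560/6561


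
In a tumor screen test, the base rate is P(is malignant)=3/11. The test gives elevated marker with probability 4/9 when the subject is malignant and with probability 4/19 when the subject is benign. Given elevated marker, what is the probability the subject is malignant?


P(A) = P(A|B)P(B) + P(A|B')P(B') = 4/9*3/11 + 4/19*8/11 = 172/627
P(B|A) = P(A|B)P(B)/P(A) = (4/33)/(172/627) = 19/43

19/43


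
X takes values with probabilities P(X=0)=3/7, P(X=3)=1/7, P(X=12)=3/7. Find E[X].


E[X] = sum(x * P(x))
= 0*3/7 + 3*1/7 + 12*3/7
= 39/7

39/7


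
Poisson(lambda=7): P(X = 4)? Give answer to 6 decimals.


P(X=4) = e^(-7) * 7^4 / 4!
≈ 0.0009118819656 * 2401 / 24
≈ 0.091226

0.091226


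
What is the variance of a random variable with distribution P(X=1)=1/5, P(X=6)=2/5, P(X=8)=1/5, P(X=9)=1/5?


E[X] = 6, E[X^2] = 218/5
Var(X) = E[X^2] - (E[X])^2 = 218/5 - (6)^2 = 38/5

38/5


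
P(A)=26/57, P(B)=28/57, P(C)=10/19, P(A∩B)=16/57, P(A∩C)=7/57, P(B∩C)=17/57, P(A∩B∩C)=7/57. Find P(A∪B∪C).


P(A∪B∪C) = P(A)+P(B)+P(C) - P(AB)-P(AC)-P(BC) + P(ABC)
= 26/57+28/57+10/19 - 16/57-7/57-17/57 + 7/57
= 17/19

17/19


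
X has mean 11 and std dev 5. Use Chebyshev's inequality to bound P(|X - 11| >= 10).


k = 10/5 = 2
Chebyshev: P(|X-mu| >= k*sigma) <= 1/k^2 = 1/2^2 = 1/4

1/4


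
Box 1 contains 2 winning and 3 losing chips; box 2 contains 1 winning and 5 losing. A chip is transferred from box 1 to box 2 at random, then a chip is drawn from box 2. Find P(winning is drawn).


P(transfer winning) = 2/5; P(transfer losing) = 3/5
If winning transferred: Urn II has 2 winning of 7, so P(winning|winning moved) = 2/7
If losing transferred: Urn II has 1 winning of 7, so P(winning|losing moved) = 1/7
By total probability: P(winning) = 2/5*2/7 + 3/5*1/7 = 1/5

1/5


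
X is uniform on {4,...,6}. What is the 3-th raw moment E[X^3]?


E[X^3] = (1/3) * sum(x^3 for x=4..6)
= 405/3 = 135

135


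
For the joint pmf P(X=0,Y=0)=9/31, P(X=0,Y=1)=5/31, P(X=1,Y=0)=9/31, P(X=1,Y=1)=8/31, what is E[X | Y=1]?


P(Y=1) = 13/31
E[X|Y=1] = (0*5 + 1*8)/13 = 8/13

8/13


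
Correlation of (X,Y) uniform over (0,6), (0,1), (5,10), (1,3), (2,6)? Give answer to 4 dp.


Cov(X,Y) = 4.6800, Var(X) = 3.4400, Var(Y) = 9.3600
rho = Cov/(sqrt(VarX)*sqrt(VarY)) = 0.8248

0.8248


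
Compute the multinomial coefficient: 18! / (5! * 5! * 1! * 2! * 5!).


18! = 6402373705728000
Denominator: 5!=120 * 5!=120 * 1!=1 * 2!=2 * 5!=120
Coefficient = 6402373705728000 / 3456000 = 1852538688

1852538688


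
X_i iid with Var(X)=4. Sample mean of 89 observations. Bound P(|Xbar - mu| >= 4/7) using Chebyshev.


Var(Xbar) = Var(X)/n = 4/89
Chebyshev: P(|Xbar-mu| >= 4/7) <= Var(Xbar)/(4/7)^2 = (4/89)/(16/49) = 49/356

49/356


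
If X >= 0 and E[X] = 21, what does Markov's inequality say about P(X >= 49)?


Markov: P(X >= a) <= E[X]/a
P(X >= 49) <= 21/49 = 3/7

3/7


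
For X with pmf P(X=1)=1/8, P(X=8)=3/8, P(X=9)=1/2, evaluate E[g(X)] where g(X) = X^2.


E[X^2] = sum(g(x)*P(x))
= 1*1/8 + 64*3/8 + 81*1/2
= 517/8

517/8


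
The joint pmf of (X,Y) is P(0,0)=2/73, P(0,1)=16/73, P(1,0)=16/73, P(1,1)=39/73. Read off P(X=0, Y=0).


Read from table: P(X=0, Y=0) = 2/73

2/73


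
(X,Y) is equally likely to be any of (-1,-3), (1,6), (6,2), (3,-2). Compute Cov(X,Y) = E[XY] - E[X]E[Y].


E[X]=9/4, E[Y]=3/4, E[XY]=15/4
Cov(X,Y) = E[XY] - E[X]E[Y] = 15/4 - 9/4*3/4 = 33/16

33/16


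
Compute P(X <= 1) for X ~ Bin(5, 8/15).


P(X<=1) = P(X=0) + P(X=1)
= 16807/759375 + 19208/151875
= 112847/759375

112847/759375


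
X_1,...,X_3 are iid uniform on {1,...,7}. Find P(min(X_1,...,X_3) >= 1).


P(min >= 1) = P(all X_i >= 1) = (P(X_1 >= 1))^3
= (7/7)^3 = 1^3 = 1

1


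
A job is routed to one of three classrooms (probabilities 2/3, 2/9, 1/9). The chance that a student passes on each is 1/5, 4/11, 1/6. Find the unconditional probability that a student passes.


P(A) = P(A|B1)P(B1) + P(A|B2)P(B2) + P(A|B3)P(B3)
= 1/5*2/3 + 4/11*2/9 + 1/6*1/9
= 2/15 + 8/99 + 1/54 = 691/2970

691/2970


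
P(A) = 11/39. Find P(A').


P(A') = 1 - P(A) = 1 - 11/39 = 28/39

28/39


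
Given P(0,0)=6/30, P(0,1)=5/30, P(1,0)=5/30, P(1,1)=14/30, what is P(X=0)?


P(X=0) = P(0,0)+P(0,1) = 6/30 + 5/30 = 11/30

11/30


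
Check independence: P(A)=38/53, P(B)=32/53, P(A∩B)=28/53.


P(A)*P(B) = 38/53*32/53 = 1216/2809
P(A∩B) = 28/53 != 1216/2809, so not independent

No, A and B are not independent


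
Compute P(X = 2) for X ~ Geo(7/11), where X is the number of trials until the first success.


P(X=2) = (1-p)^1 * p = (4/11)^1 * 7/11
= 4/11 * 7/11 = 28/121

28/121


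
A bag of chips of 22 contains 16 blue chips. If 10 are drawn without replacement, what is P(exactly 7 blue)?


P(X=7) = C(16,7)*C(6,3) / C(22,10)
= 11440*20 / 646646
= 228800/646646 = 800/2261

800/2261


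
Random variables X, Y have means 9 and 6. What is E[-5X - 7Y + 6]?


E[-5X - 7Y + 6] = -5*E[X] - 7*E[Y] + 6
= (-5)*(9) + (-7)*(6) + (6)
= -45 - 42 + 6 = -81

-81


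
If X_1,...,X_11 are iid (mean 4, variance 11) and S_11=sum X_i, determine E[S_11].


E[S_n] = n*E[X_1] = 11*4 = 44

44


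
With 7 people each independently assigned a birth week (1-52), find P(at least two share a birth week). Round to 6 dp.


P(all different) = prod((52-i)/52 for i=0..6) = 0.655863
P(at least one match) = 1 - 0.655863 = 0.344137

0.344137


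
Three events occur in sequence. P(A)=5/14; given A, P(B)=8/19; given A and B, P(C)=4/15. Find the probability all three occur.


P(A∩B∩C) = P(A) * P(B|A) * P(C|A∩B)
= 5/14 * 8/19 * 4/15
= 20/133 * 4/15 = 16/399

16/399


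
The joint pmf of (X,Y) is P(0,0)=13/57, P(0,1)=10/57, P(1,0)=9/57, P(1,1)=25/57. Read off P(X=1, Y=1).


Read from table: P(X=1, Y=1) = 25/57

25/57


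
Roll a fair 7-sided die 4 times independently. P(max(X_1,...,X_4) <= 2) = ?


P(max <= 2) = P(all X_i <= 2) = (P(X_1 <= 2))^4
= (2/7)^4 = 16/2401

16/2401


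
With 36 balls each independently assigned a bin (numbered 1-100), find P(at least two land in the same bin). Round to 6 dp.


P(all different) = prod((100-i)/100 for i=0..35) = 0.000736
P(at least one match) = 1 - 0.000736 = 0.999264

0.999264


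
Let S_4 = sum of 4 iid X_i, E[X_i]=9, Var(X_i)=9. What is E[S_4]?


E[S_n] = n*E[X_1] = 4*9 = 36

36


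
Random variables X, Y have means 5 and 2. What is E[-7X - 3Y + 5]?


E[-7X - 3Y + 5] = -7*E[X] - 3*E[Y] + 5
= (-7)*(5) + (-3)*(2) + (5)
= -35 - 6 + 5 = -36

-36


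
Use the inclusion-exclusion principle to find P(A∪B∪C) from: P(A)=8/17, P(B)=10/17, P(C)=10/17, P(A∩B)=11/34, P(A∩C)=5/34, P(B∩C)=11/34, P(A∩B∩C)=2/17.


P(A∪B∪C) = P(A)+P(B)+P(C) - P(AB)-P(AC)-P(BC) + P(ABC)
= 8/17+10/17+10/17 - 11/34-5/34-11/34 + 2/17
= 33/34

33/34


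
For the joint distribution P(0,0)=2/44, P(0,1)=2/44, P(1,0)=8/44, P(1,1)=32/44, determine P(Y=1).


P(Y=1) = P(0,1)+P(1,1) = 2/44 + 32/44 = 34/44 = 17/22

17/22


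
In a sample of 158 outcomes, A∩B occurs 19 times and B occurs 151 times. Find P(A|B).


P(A|B) = P(A∩B)/P(B) = (19/158)/(151/158) = 19/151

19/151


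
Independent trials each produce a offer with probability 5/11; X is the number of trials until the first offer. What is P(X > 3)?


P(X > 3) = P(first 3 trials all fail) = (1-p)^3 = (6/11)^3 = 216/1331

216/1331


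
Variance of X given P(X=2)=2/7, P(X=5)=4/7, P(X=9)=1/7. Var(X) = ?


E[X] = 33/7, E[X^2] = 27
Var(X) = E[X^2] - (E[X])^2 = 27 - (33/7)^2 = 234/49

234/49


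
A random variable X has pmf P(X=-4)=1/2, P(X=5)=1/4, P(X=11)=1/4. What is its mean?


E[X] = sum(x * P(x))
= -4*1/2 + 5*1/4 + 11*1/4
= 2

2


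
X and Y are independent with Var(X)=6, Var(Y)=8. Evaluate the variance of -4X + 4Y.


Independence => Cov(X,Y)=0
Var(-4X + 4Y) = (-4)^2*Var(X) + 4^2*Var(Y)
= 16*6 + 16*8 = 224

224


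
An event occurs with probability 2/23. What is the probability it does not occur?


P(A') = 1 - P(A) = 1 - 2/23 = 21/23

21/23


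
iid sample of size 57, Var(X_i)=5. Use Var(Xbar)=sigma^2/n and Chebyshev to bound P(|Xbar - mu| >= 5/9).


Var(Xbar) = Var(X)/n = 5/57
Chebyshev: P(|Xbar-mu| >= 5/9) <= Var(Xbar)/(5/9)^2 = (5/57)/(25/81) = 27/95

27/95


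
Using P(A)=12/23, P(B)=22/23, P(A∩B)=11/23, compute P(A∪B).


P(A∪B) = P(A) + P(B) - P(A∩B)
= 12/23 + 22/23 - 11/23 = 1

1


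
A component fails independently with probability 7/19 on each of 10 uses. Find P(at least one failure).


P(at least one) = 1 - P(none)
P(none) = (1 - 7/19)^10 = (12/19)^10 = 61917364224/6131066257801
P(at least one) = 1 - 61917364224/6131066257801 = 6069148893577/6131066257801

6069148893577/6131066257801


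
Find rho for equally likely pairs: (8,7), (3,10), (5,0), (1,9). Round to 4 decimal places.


Cov(X,Y) = -3.8750, Var(X) = 6.6875, Var(Y) = 15.2500
rho = Cov/(sqrt(VarX)*sqrt(VarY)) = -0.3837

-0.3837


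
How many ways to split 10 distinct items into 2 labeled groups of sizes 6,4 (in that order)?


10! = 3628800
Denominator: 6!=720 * 4!=24
Coefficient = 3628800 / 17280 = 210

210


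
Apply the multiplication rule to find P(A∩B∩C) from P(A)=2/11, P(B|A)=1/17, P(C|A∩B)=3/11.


P(A∩B∩C) = P(A) * P(B|A) * P(C|A∩B)
= 2/11 * 1/17 * 3/11
= 2/187 * 3/11 = 6/2057

6/2057


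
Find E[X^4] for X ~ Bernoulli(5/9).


For Bernoulli: X in {0,1}
E[X^4] = 0^4*(1-5/9) + 1^4*5/9 = 5/9

5/9


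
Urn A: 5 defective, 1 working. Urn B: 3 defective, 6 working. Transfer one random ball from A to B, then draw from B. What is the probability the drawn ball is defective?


P(transfer defective) = 5/6; P(transfer working) = 1/6
If defective transferred: Urn II has 4 defective of 10, so P(defective|defective moved) = 2/5
If working transferred: Urn II has 3 defective of 10, so P(defective|working moved) = 3/10
By total probability: P(defective) = 5/6*2/5 + 1/6*3/10 = 23/60

23/60


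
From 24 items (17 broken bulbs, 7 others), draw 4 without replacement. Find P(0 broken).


P(X=0) = C(17,0)*C(7,4) / C(24,4)
= 1*35 / 10626
= 35/10626 = 5/1518

5/1518


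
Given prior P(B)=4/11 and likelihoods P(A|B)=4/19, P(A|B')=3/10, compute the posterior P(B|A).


P(A) = P(A|B)P(B) + P(A|B')P(B') = 4/19*4/11 + 3/10*7/11 = 559/2090
P(B|A) = P(A|B)P(B)/P(A) = (16/209)/(559/2090) = 160/559

160/559


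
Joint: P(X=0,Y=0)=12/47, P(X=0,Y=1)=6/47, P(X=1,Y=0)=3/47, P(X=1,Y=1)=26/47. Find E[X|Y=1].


P(Y=1) = 32/47
E[X|Y=1] = (0*6 + 1*26)/32 = 26/32 = 13/16

13/16


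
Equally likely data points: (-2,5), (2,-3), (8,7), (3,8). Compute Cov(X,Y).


E[X]=11/4, E[Y]=17/4, E[XY]=16
Cov(X,Y) = E[XY] - E[X]E[Y] = 16 - 11/4*17/4 = 69/16

69/16


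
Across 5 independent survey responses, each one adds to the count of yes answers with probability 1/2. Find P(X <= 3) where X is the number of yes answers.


P(X<=3) = P(X=0) + P(X=1) + P(X=2) + P(X=3)
= 1/32 + 5/32 + 5/16 + 5/16
= 13/16

13/16


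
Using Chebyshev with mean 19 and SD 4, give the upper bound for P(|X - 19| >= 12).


k = 12/4 = 3
Chebyshev: P(|X-mu| >= k*sigma) <= 1/k^2 = 1/3^2 = 1/9

1/9


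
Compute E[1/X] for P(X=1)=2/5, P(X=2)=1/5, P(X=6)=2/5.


E[1/X] = sum(g(x)*P(x))
= 1*2/5 + 1/2*1/5 + 1/6*2/5
= 17/30

17/30


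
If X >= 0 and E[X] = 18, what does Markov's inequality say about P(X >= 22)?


Markov: P(X >= a) <= E[X]/a
P(X >= 22) <= 18/22 = 9/11

9/11


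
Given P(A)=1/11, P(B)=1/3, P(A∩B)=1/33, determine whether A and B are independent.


P(A)*P(B) = 1/11*1/3 = 1/33
P(A∩B) = 1/33, which equals P(A)P(B), so independent

Yes, A and B are independent


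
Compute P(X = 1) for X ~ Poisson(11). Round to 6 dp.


P(X=1) = e^(-11) * 11^1 / 1!
≈ 0.00001670170079 * 11 / 1
≈ 0.000184

0.000184


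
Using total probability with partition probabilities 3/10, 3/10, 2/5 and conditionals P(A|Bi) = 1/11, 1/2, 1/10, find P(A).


P(A) = P(A|B1)P(B1) + P(A|B2)P(B2) + P(A|B3)P(B3)
= 1/11*3/10 + 1/2*3/10 + 1/10*2/5
= 3/110 + 3/20 + 1/25 = 239/1100

239/1100


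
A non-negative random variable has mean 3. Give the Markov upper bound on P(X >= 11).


Markov: P(X >= a) <= E[X]/a
P(X >= 11) <= 3/11

3/11


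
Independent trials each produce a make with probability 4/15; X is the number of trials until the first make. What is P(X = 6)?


P(X=6) = (1-p)^5 * p = (11/15)^5 * 4/15
= 161051/759375 * 4/15 = 644204/11390625

644204/11390625


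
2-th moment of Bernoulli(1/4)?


For Bernoulli: X in {0,1}
E[X^2] = 0^2*(1-1/4) + 1^2*1/4 = 1/4

1/4


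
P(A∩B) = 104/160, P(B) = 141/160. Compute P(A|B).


P(A|B) = P(A∩B)/P(B) = (104/160)/(141/160) = 104/141

104/141


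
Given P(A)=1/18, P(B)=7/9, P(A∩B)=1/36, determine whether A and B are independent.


P(A)*P(B) = 1/18*7/9 = 7/162
P(A∩B) = 1/36 != 7/162, so not independent

No, A and B are not independent


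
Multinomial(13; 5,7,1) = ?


13! = 6227020800
Denominator: 5!=120 * 7!=5040 * 1!=1
Coefficient = 6227020800 / 604800 = 10296

10296


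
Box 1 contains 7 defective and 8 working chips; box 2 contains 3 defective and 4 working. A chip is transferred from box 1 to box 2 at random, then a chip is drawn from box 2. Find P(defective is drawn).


P(transfer defective) = 7/15; P(transfer working) = 8/15
If defective transferred: Urn II has 4 defective of 8, so P(defective|defective moved) = 1/2
If working transferred: Urn II has 3 defective of 8, so P(defective|working moved) = 3/8
By total probability: P(defective) = 7/15*1/2 + 8/15*3/8 = 13/30

13/30


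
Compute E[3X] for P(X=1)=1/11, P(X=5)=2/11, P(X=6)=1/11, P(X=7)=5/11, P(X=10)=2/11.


E[3X] = sum(g(x)*P(x))
= 3*1/11 + 15*2/11 + 18*1/11 + 21*5/11 + 30*2/11
= 216/11

216/11


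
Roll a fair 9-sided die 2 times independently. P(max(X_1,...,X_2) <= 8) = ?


P(max <= 8) = P(all X_i <= 8) = (P(X_1 <= 8))^2
= (8/9)^2 = 64/81

64/81


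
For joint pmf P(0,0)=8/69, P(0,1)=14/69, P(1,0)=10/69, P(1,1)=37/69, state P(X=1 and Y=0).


Read from table: P(X=1, Y=0) = 10/69

10/69


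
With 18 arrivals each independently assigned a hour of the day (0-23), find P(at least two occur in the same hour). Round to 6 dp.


P(all different) = prod((24-i)/24 for i=0..17) = 0.000123
P(at least one match) = 1 - 0.000123 = 0.999877

0.999877


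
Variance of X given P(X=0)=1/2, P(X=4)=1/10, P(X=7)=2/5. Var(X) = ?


E[X] = 16/5, E[X^2] = 106/5
Var(X) = E[X^2] - (E[X])^2 = 106/5 - (16/5)^2 = 274/25

274/25


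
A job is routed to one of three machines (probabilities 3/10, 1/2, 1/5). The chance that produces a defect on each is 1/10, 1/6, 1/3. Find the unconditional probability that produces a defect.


P(A) = P(A|B1)P(B1) + P(A|B2)P(B2) + P(A|B3)P(B3)
= 1/10*3/10 + 1/6*1/2 + 1/3*1/5
= 3/100 + 1/12 + 1/15 = 9/50

9/50


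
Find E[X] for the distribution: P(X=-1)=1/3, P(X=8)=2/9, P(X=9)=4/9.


E[X] = sum(x * P(x))
= -1*1/3 + 8*2/9 + 9*4/9
= 49/9

49/9


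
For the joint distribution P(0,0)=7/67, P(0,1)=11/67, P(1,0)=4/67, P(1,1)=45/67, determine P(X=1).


P(X=1) = P(1,0)+P(1,1) = 4/67 + 45/67 = 49/67

49/67


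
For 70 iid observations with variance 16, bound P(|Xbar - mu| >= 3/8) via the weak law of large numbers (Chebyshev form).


Var(Xbar) = Var(X)/n = 16/70
Chebyshev: P(|Xbar-mu| >= 3/8) <= Var(Xbar)/(3/8)^2 = (8/35)/(9/64) = 512/315
Bound exceeds 1, so trivial bound: 1

1


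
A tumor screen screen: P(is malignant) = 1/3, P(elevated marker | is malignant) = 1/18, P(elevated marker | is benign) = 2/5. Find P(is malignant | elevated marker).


P(A) = P(A|B)P(B) + P(A|B')P(B') = 1/18*1/3 + 2/5*2/3 = 77/270
P(B|A) = P(A|B)P(B)/P(A) = (1/54)/(77/270) = 5/77

5/77


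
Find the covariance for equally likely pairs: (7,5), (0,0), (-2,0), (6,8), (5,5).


E[X]=16/5, E[Y]=18/5, E[XY]=108/5
Cov(X,Y) = E[XY] - E[X]E[Y] = 108/5 - 16/5*18/5 = 252/25

252/25


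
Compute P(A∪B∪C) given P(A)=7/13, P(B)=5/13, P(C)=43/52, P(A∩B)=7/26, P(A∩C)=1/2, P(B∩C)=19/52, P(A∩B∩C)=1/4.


P(A∪B∪C) = P(A)+P(B)+P(C) - P(AB)-P(AC)-P(BC) + P(ABC)
= 7/13+5/13+43/52 - 7/26-1/2-19/52 + 1/4
= 45/52

45/52


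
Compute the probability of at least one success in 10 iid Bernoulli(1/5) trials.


P(at least one) = 1 - P(none)
P(none) = (1 - 1/5)^10 = (4/5)^10 = 1048576/9765625
P(at least one) = 1 - 1048576/9765625 = 8717049/9765625

8717049/9765625


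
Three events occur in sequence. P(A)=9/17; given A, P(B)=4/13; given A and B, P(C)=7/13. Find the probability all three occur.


P(A∩B∩C) = P(A) * P(B|A) * P(C|A∩B)
= 9/17 * 4/13 * 7/13
= 36/221 * 7/13 = 252/2873

252/2873


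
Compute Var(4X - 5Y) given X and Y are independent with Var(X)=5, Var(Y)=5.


Independence => Cov(X,Y)=0
Var(4X - 5Y) = 4^2*Var(X) + (-5)^2*Var(Y)
= 16*5 + 25*5 = 205

205


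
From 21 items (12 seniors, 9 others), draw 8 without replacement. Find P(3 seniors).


P(X=3) = C(12,3)*C(9,5) / C(21,8)
= 220*126 / 203490
= 27720/203490 = 44/323

44/323


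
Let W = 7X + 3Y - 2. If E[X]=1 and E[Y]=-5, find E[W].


E[7X + 3Y - 2] = 7*E[X] + 3*E[Y] - 2
= (7)*(1) + (3)*(-5) + (-2)
= 7 - 15 - 2 = -10

-10


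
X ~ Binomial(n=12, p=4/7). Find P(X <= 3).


P(X<=3) = P(X=0) + P(X=1) + P(X=2) + P(X=3)
= 531441/13841287201 + 8503056/13841287201 + 62355744/13841287201 + 277136640/13841287201
= 348526881/13841287201

348526881/13841287201


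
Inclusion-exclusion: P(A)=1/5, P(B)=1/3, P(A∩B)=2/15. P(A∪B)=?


P(A∪B) = P(A) + P(B) - P(A∩B)
= 1/5 + 1/3 - 2/15 = 2/5

2/5


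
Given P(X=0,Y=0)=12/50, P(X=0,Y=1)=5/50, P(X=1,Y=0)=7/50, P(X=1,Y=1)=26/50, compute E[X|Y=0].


P(Y=0) = 19/50
E[X|Y=0] = (0*12 + 1*7)/19 = 7/19

7/19


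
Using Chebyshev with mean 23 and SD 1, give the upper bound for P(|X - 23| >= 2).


k = 2/1 = 2
Chebyshev: P(|X-mu| >= k*sigma) <= 1/k^2 = 1/2^2 = 1/4

1/4


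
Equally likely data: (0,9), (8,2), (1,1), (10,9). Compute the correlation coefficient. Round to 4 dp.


Cov(X,Y) = 1.8125, Var(X) = 18.6875, Var(Y) = 14.1875
rho = Cov/(sqrt(VarX)*sqrt(VarY)) = 0.1113

0.1113


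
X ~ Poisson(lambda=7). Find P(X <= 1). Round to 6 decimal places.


P(X<=1) = e^(-7)*7^0/0! + e^(-7)*7^1/1!
≈ 0.0009118820 + 0.0063831738
= 0.0072950558
≈ 0.007295

0.007295


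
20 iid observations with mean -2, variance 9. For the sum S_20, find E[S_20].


E[S_n] = n*E[X_1] = 20*-2 = -40

-40


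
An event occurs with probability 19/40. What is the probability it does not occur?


P(A') = 1 - P(A) = 1 - 19/40 = 21/40

21/40


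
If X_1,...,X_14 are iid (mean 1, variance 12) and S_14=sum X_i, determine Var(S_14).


By independence, Var(S_n) = n*Var(X_1) = 14*12 = 168

168


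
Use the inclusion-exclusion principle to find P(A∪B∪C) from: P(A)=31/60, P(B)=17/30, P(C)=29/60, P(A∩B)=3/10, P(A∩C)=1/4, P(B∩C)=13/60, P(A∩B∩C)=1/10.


P(A∪B∪C) = P(A)+P(B)+P(C) - P(AB)-P(AC)-P(BC) + P(ABC)
= 31/60+17/30+29/60 - 3/10-1/4-13/60 + 1/10
= 9/10

9/10


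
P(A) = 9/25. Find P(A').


P(A') = 1 - P(A) = 1 - 9/25 = 16/25

16/25


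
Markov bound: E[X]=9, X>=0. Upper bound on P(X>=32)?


Markov: P(X >= a) <= E[X]/a
P(X >= 32) <= 9/32

9/32


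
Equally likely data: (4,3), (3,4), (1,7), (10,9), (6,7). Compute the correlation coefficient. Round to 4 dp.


Cov(X,Y) = 3.8000, Var(X) = 9.3600, Var(Y) = 4.8000
rho = Cov/(sqrt(VarX)*sqrt(VarY)) = 0.5669

0.5669


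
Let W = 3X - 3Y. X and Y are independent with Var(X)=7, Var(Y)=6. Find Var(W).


Independence => Cov(X,Y)=0
Var(3X - 3Y) = 3^2*Var(X) + (-3)^2*Var(Y)
= 9*7 + 9*6 = 117

117


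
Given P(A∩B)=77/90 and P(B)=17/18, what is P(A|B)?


P(A|B) = P(A∩B)/P(B) = (77/90)/(85/90) = 77/85

77/85


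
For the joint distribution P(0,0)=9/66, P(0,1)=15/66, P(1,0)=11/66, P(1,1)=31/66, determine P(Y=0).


P(Y=0) = P(0,0)+P(1,0) = 9/66 + 11/66 = 20/66 = 10/33

10/33


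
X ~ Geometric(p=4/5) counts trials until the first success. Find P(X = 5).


P(X=5) = (1-p)^4 * p = (1/5)^4 * 4/5
= 1/625 * 4/5 = 4/3125

4/3125


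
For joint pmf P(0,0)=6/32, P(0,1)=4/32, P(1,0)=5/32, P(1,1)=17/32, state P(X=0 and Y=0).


Read from table: P(X=0, Y=0) = 6/32 = 3/16

3/16


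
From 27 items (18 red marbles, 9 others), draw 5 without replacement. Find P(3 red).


P(X=3) = C(18,3)*C(9,2) / C(27,5)
= 816*36 / 80730
= 29376/80730 = 544/1495

544/1495


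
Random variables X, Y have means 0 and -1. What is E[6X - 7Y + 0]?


E[6X - 7Y + 0] = 6*E[X] - 7*E[Y] + 0
= (6)*(0) + (-7)*(-1) + (0)
= 0 + 7 + 0 = 7

7


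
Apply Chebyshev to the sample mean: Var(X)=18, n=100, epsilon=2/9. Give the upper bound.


Var(Xbar) = Var(X)/n = 18/100
Chebyshev: P(|Xbar-mu| >= 2/9) <= Var(Xbar)/(2/9)^2 = (9/50)/(4/81) = 729/200
Bound exceeds 1, so trivial bound: 1

1


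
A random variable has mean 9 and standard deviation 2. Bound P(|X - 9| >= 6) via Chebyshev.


k = 6/2 = 3
Chebyshev: P(|X-mu| >= k*sigma) <= 1/k^2 = 1/3^2 = 1/9

1/9


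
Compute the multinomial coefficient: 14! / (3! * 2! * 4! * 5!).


14! = 87178291200
Denominator: 3!=6 * 2!=2 * 4!=24 * 5!=120
Coefficient = 87178291200 / 34560 = 2522520

2522520


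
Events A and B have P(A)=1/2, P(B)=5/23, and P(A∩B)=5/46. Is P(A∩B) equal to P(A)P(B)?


P(A)*P(B) = 1/2*5/23 = 5/46
P(A∩B) = 5/46, which equals P(A)P(B), so independent

Yes, A and B are independent


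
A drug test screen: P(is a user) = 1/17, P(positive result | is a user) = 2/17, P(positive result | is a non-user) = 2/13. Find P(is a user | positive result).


P(A) = P(A|B)P(B) + P(A|B')P(B') = 2/17*1/17 + 2/13*16/17 = 570/3757
P(B|A) = P(A|B)P(B)/P(A) = (2/289)/(570/3757) = 13/285

13/285


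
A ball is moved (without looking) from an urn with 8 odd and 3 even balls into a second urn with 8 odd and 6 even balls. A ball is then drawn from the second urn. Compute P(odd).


P(transfer odd) = 8/11; P(transfer even) = 3/11
If odd transferred: Urn II has 9 odd of 15, so P(odd|odd moved) = 3/5
If even transferred: Urn II has 8 odd of 15, so P(odd|even moved) = 8/15
By total probability: P(odd) = 8/11*3/5 + 3/11*8/15 = 32/55

32/55


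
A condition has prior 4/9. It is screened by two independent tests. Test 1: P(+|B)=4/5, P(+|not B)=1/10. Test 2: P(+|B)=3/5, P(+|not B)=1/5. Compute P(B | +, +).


After test 1: P(+) = 4/5*4/9 + 1/10*5/9 = 37/90
P(B|+) = (16/45)/(37/90) = 32/37
After test 2 (use post1 as new prior): P(+) = 3/5*32/37 + 1/5*5/37 = 101/185
P(B|+,+) = (96/185)/(101/185) = 96/101

96/101


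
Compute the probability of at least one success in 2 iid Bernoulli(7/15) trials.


P(at least one) = 1 - P(none)
P(none) = (1 - 7/15)^2 = (8/15)^2 = 64/225
P(at least one) = 1 - 64/225 = 161/225

161/225


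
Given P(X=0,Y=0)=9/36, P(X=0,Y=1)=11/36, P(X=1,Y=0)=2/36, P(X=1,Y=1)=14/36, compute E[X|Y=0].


P(Y=0) = 11/36
E[X|Y=0] = (0*9 + 1*2)/11 = 2/11

2/11


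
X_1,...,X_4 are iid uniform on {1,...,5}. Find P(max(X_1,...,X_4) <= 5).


P(max <= 5) = P(all X_i <= 5) = (P(X_1 <= 5))^4
= (5/5)^4 = 1^4 = 1

1
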